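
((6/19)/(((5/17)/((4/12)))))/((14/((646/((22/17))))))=4913/385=12.76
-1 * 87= -87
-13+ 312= 299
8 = 8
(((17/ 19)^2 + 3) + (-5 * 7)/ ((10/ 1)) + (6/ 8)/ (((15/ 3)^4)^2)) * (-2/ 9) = -169532333/ 2538281250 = -0.07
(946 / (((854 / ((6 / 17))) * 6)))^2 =223729 / 52693081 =0.00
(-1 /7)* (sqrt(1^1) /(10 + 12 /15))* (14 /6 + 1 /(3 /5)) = -10 /189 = -0.05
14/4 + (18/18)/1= 9/2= 4.50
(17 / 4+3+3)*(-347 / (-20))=177.84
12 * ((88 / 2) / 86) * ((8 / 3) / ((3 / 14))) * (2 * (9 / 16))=3696 / 43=85.95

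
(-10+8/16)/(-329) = 19/658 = 0.03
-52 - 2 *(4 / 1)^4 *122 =-62516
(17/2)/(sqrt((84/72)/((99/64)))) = 51 * sqrt(462)/112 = 9.79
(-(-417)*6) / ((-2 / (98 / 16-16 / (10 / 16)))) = 974529 / 40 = 24363.22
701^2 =491401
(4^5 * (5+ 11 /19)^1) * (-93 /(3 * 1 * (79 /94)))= -210724.33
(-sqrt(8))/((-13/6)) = 12* sqrt(2)/13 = 1.31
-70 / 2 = -35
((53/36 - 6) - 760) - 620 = -49843/36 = -1384.53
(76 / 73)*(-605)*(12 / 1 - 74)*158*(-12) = -5405040960 / 73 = -74041656.99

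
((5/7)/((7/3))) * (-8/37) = -120/1813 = -0.07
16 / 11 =1.45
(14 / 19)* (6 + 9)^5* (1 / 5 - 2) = -19136250 / 19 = -1007171.05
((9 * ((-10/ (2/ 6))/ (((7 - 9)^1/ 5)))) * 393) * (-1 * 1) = -265275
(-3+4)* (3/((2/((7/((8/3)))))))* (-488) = -1921.50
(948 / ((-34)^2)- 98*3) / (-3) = 28243 / 289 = 97.73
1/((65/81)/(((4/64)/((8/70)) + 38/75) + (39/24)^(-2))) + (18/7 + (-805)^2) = 79728347754437/123032000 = 648029.36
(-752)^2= 565504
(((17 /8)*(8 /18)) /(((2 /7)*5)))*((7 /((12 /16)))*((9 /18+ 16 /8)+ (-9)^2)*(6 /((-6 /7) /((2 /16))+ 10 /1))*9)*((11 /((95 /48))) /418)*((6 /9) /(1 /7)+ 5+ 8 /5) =658273252 /496375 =1326.16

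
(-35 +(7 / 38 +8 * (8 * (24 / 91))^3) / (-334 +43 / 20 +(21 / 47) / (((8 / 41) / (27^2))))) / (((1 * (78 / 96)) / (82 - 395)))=13461.38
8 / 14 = 4 / 7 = 0.57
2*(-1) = -2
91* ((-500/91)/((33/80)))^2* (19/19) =16145.47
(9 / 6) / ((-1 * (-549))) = 1 / 366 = 0.00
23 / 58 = 0.40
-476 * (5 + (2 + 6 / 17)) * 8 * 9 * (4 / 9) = -112000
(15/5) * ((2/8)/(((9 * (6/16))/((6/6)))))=2/9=0.22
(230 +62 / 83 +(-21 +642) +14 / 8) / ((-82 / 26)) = -3683693 / 13612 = -270.62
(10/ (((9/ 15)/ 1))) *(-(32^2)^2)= -52428800/ 3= -17476266.67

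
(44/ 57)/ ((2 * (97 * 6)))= 0.00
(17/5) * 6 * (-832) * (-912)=77395968/5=15479193.60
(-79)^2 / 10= 6241 / 10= 624.10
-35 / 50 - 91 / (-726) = -1043 / 1815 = -0.57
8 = 8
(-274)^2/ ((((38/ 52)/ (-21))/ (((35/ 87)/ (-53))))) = 478234120/ 29203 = 16376.20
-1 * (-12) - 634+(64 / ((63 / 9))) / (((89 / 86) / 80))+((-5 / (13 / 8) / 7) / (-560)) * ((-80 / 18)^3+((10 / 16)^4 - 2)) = 28677898363105 / 338568781824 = 84.70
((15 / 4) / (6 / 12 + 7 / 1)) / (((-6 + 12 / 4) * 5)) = -1 / 30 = -0.03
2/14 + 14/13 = 111/91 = 1.22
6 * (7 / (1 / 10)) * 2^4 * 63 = 423360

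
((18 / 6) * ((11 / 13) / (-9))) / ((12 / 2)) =-11 / 234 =-0.05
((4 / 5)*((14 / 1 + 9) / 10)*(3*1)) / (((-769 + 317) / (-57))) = 3933 / 5650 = 0.70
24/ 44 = 6/ 11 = 0.55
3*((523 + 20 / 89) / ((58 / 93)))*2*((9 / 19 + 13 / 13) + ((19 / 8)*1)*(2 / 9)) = 1976256913 / 196156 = 10074.92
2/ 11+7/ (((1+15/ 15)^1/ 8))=310/ 11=28.18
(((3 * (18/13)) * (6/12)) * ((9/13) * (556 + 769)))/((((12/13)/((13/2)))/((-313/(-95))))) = 6718545/152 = 44200.95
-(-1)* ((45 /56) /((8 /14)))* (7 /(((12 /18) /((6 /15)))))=189 /32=5.91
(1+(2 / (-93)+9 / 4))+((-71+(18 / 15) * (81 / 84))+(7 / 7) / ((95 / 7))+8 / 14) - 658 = -179095513 / 247380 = -723.97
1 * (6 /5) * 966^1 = 5796 /5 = 1159.20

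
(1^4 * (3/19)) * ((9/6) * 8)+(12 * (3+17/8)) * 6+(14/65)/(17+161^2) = 5940515428/16016715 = 370.89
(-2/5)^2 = 4/25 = 0.16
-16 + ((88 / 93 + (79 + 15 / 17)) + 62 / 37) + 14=4709258 / 58497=80.50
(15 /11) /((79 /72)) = 1080 /869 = 1.24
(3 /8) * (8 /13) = 3 /13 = 0.23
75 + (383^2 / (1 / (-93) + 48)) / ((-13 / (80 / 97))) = -669277935 / 5627843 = -118.92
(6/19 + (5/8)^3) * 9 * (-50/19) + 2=-1040743/92416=-11.26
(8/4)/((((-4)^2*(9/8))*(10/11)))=11/90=0.12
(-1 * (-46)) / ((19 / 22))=1012 / 19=53.26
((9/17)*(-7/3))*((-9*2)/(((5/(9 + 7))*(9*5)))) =672/425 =1.58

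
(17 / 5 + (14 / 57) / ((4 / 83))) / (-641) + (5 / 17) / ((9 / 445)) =270735757 / 18633870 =14.53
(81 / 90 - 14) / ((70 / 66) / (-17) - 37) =73491 / 207920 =0.35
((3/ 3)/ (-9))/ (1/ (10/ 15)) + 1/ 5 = 17/ 135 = 0.13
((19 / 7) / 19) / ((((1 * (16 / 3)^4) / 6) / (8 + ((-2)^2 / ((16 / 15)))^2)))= 85779 / 3670016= 0.02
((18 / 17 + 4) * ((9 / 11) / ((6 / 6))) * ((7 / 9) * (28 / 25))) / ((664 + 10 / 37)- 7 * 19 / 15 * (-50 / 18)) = 16839144 / 3217386425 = 0.01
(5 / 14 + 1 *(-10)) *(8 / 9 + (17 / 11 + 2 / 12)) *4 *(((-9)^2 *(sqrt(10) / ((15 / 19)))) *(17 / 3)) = -184451.75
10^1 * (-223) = -2230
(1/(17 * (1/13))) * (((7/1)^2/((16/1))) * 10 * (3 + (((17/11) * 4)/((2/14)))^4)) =163507477721315/1991176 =82116034.81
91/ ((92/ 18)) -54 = -1665/ 46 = -36.20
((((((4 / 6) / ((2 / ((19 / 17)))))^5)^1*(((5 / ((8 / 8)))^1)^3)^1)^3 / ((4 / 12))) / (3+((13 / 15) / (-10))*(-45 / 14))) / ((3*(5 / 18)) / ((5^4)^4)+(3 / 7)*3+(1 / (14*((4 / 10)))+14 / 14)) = 0.27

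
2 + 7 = 9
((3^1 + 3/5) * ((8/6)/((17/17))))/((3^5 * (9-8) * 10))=4/2025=0.00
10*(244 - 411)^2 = 278890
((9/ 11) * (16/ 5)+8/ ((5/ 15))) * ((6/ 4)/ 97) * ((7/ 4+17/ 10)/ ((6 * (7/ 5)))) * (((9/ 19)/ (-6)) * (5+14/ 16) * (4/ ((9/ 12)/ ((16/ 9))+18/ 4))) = -1582584/ 24834425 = -0.06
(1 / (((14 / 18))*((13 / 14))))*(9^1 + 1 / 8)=657 / 52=12.63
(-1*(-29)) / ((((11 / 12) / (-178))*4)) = -15486 / 11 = -1407.82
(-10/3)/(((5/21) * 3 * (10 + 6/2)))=-0.36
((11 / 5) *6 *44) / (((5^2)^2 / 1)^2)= 2904 / 1953125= 0.00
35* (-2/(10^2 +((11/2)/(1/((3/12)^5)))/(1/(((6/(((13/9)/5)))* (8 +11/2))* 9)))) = -0.62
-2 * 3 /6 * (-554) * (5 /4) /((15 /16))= 2216 /3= 738.67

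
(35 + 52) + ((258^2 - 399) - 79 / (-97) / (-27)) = 173513909 / 2619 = 66251.97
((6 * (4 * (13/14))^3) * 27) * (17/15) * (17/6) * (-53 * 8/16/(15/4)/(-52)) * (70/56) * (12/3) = 31062876/1715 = 18112.46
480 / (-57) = -160 / 19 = -8.42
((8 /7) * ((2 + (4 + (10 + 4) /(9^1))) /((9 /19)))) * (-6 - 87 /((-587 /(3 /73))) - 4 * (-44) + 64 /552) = 3101.20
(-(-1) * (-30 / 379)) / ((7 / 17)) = -0.19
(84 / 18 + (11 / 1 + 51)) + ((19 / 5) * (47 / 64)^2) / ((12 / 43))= 74.01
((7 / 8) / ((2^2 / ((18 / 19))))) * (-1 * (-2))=63 / 152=0.41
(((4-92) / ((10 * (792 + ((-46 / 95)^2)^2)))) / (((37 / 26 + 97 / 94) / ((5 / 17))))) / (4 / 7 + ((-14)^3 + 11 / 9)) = 7074475485 / 14574578238934136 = 0.00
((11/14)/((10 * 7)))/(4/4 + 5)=11/5880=0.00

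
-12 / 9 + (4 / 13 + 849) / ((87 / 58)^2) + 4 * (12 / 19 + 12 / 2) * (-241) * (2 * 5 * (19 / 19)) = -141276728 / 2223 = -63552.28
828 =828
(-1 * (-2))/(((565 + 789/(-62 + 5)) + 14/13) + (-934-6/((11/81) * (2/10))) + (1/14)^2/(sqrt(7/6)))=-398796058749088/120172062402561623-1446889444 * sqrt(42)/360516187207684869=-0.00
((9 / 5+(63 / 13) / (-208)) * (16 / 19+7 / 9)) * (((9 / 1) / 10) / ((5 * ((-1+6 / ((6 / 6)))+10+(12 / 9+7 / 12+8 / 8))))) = 0.03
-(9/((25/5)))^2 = -81/25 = -3.24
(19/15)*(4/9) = 76/135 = 0.56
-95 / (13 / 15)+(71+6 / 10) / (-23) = -168529 / 1495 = -112.73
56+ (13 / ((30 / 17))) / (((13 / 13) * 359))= 56.02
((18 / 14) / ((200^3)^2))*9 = 81 / 448000000000000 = 0.00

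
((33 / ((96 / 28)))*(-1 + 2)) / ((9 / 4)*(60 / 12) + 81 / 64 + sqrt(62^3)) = -493416 / 975549887 + 2444288*sqrt(62) / 975549887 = 0.02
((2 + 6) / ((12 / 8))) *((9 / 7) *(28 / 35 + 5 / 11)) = 3312 / 385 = 8.60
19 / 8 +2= 35 / 8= 4.38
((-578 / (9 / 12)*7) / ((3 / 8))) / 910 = -9248 / 585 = -15.81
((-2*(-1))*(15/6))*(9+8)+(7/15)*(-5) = 248/3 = 82.67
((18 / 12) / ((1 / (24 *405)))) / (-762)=-2430 / 127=-19.13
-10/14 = -5/7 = -0.71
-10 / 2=-5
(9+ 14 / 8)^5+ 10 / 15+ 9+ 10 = 441085745 / 3072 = 143582.60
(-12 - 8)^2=400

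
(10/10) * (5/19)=5/19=0.26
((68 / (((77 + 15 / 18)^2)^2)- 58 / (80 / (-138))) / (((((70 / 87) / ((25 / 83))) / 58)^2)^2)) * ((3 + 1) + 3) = 68864530988355130263164812875 / 442421234378651149636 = 155653765.32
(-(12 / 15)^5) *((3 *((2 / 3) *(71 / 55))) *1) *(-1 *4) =581632 / 171875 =3.38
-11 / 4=-2.75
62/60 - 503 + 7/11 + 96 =-133759/330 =-405.33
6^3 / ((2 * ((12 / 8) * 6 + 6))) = 36 / 5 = 7.20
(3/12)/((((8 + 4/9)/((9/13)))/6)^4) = 3486784401/238214277184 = 0.01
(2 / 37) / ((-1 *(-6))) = 1 / 111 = 0.01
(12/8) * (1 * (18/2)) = 13.50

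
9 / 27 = 1 / 3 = 0.33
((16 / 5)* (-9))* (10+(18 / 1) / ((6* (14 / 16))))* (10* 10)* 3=-812160 / 7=-116022.86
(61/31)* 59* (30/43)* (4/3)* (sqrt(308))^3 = 88679360* sqrt(77)/1333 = 583764.61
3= 3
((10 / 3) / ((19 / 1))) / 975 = 0.00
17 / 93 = 0.18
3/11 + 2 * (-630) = -13857/11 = -1259.73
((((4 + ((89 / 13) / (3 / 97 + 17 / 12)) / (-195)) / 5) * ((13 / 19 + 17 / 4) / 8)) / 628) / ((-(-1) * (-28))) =-530697 / 19027769488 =-0.00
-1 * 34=-34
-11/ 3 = -3.67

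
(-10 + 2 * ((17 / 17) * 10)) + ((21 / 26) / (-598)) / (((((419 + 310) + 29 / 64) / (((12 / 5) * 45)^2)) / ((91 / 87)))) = 4038911774 / 404805635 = 9.98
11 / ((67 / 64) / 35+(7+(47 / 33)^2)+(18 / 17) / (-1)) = 456160320 / 331734451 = 1.38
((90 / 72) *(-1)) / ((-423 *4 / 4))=5 / 1692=0.00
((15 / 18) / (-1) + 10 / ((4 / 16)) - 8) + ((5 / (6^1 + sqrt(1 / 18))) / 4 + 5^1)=141209 / 3882 - 15 * sqrt(2) / 2588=36.37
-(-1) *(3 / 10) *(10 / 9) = 1 / 3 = 0.33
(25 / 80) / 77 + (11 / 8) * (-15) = -25405 / 1232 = -20.62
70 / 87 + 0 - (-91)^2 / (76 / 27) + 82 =-18904565 / 6612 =-2859.13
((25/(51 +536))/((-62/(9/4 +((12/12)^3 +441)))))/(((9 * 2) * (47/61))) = -2709925/123157296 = -0.02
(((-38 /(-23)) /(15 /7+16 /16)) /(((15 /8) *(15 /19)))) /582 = 10108 /16565175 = 0.00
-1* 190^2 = -36100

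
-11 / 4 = -2.75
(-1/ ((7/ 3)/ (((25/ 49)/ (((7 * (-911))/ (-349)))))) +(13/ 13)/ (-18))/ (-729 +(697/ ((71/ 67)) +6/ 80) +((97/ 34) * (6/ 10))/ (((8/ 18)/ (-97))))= 1234139395/ 8129565669834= 0.00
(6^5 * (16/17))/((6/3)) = 3659.29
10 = 10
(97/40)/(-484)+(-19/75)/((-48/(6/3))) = 4831/871200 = 0.01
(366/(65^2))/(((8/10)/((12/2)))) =549/845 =0.65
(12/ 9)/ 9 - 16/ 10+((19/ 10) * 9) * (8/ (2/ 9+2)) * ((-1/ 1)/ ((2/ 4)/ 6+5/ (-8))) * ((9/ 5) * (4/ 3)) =11903564/ 43875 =271.31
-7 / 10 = -0.70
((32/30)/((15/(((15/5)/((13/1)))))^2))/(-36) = -4/570375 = -0.00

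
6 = 6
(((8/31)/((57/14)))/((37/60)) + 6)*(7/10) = 465493/108965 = 4.27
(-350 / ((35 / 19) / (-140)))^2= 707560000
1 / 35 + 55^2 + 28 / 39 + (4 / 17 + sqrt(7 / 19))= sqrt(133) / 19 + 70217908 / 23205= 3026.59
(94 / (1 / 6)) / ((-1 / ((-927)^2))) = -484661556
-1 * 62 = -62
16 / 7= 2.29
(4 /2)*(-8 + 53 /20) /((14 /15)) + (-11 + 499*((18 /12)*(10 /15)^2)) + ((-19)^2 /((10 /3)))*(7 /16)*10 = 263429 /336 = 784.01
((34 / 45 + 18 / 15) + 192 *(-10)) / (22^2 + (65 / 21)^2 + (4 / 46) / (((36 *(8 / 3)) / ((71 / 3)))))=-1556377984 / 400528355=-3.89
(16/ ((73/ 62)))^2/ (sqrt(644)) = 492032*sqrt(161)/ 857969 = 7.28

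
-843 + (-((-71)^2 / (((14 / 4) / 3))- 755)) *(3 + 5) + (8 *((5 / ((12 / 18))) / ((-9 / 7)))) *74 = -689287 / 21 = -32823.19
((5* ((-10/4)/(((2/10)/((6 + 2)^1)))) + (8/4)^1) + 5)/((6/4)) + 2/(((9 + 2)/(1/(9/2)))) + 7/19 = -617453/1881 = -328.26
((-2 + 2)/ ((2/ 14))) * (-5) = 0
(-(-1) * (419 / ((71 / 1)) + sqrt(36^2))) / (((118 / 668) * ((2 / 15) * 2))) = 7452375 / 8378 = 889.52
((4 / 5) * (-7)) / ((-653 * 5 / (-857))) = -23996 / 16325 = -1.47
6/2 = 3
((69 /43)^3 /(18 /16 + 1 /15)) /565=7884216 /1284753613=0.01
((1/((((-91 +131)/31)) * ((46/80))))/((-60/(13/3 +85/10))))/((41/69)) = -2387/4920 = -0.49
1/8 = 0.12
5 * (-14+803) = 3945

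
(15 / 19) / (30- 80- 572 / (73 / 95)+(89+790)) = 365 / 39121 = 0.01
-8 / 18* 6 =-8 / 3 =-2.67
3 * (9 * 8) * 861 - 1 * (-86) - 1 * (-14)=186076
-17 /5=-3.40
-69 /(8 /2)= -69 /4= -17.25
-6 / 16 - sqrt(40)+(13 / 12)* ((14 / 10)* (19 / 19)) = -5.18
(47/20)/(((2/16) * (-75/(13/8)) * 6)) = -611/9000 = -0.07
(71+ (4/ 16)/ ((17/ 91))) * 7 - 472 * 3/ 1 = -61855/ 68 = -909.63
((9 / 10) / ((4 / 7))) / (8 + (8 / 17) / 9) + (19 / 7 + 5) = 389799 / 49280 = 7.91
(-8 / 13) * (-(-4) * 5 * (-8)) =1280 / 13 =98.46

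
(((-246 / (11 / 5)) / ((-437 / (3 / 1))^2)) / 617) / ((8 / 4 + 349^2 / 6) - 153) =-13284 / 31338561553937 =-0.00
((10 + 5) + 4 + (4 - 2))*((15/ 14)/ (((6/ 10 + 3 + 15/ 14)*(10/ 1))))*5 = 2.41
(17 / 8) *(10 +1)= 187 / 8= 23.38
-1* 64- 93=-157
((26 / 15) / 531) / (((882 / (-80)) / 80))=-16640 / 702513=-0.02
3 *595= 1785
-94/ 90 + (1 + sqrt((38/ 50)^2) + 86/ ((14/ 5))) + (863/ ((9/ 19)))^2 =47051227093/ 14175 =3319310.55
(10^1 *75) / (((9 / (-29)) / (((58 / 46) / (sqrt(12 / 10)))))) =-105125 *sqrt(30) / 207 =-2781.61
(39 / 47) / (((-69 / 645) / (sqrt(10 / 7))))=-9.27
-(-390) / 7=390 / 7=55.71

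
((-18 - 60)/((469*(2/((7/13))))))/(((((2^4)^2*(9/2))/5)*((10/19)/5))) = -95/51456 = -0.00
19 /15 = 1.27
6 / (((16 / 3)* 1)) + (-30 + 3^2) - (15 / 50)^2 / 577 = -2293593 / 115400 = -19.88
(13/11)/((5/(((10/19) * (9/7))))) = 234/1463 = 0.16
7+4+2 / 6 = 34 / 3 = 11.33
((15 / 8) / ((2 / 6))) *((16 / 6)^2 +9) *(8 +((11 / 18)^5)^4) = 73940257798843579517743451525 / 101985889731168625395499008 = 725.00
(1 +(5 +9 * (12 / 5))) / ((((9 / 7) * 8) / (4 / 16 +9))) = 5957 / 240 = 24.82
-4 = -4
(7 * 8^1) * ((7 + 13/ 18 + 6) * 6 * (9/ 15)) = 13832/ 5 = 2766.40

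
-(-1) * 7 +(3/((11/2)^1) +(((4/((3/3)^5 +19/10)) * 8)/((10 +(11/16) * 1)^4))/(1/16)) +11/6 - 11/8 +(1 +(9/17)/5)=9.12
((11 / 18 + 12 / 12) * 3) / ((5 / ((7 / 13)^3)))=9947 / 65910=0.15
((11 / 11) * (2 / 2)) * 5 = 5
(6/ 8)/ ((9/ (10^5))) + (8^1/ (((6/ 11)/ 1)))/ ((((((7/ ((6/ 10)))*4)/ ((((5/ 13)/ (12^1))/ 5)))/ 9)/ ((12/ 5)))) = 56875297/ 6825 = 8333.38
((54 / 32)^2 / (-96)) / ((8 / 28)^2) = -11907 / 32768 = -0.36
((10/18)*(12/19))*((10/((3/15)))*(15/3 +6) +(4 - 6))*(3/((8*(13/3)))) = 4110/247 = 16.64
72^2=5184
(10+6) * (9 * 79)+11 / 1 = 11387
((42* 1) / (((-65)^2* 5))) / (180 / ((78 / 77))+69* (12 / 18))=21 / 2362750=0.00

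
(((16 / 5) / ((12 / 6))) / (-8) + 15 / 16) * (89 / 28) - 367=-816829 / 2240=-364.66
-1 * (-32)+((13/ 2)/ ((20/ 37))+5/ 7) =12527/ 280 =44.74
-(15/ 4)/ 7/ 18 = -5/ 168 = -0.03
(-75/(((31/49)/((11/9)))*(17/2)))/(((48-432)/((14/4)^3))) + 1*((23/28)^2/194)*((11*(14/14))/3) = 22115206949/11542261248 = 1.92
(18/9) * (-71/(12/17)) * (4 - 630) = 377791/3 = 125930.33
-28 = -28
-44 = -44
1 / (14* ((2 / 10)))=5 / 14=0.36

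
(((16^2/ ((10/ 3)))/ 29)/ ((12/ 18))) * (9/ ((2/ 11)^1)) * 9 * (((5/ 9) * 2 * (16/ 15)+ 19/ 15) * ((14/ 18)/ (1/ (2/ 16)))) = 305844/ 725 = 421.85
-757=-757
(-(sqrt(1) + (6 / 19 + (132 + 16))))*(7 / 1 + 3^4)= -249656 / 19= -13139.79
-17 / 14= -1.21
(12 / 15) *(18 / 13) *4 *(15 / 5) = 864 / 65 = 13.29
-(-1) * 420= 420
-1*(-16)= 16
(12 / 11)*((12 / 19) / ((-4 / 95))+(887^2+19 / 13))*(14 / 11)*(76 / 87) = 43529606176 / 45617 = 954240.88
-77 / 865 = -0.09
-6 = -6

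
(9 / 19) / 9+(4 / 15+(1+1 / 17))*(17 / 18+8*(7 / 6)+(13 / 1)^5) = 21460589144 / 43605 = 492158.91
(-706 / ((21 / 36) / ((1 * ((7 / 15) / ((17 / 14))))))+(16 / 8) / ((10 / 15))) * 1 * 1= -39281 / 85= -462.13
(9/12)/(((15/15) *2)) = 3/8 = 0.38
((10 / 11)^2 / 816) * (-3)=-25 / 8228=-0.00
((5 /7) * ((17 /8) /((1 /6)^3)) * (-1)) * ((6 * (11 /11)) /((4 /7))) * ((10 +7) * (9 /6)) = -351135 /4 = -87783.75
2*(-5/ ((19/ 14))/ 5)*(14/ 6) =-196/ 57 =-3.44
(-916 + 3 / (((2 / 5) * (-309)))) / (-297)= 188701 / 61182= 3.08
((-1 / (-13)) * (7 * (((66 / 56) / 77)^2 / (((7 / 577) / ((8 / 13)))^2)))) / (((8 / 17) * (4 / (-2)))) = -50938137 / 147699916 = -0.34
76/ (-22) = -3.45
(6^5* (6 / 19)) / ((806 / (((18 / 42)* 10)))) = 699840 / 53599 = 13.06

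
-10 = -10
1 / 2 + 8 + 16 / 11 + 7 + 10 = 593 / 22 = 26.95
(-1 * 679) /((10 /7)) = -4753 /10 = -475.30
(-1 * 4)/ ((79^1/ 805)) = -3220/ 79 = -40.76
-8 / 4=-2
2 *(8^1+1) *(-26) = -468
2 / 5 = 0.40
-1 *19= -19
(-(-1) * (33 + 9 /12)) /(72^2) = 5 /768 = 0.01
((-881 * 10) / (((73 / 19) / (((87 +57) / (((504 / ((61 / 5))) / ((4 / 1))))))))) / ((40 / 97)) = -198089326 / 2555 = -77530.07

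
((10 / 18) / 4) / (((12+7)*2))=5 / 1368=0.00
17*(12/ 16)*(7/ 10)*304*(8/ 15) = 36176/ 25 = 1447.04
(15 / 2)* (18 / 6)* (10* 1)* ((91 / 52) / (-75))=-21 / 4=-5.25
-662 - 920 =-1582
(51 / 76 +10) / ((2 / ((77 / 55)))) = 5677 / 760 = 7.47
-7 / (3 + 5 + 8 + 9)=-7 / 25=-0.28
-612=-612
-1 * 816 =-816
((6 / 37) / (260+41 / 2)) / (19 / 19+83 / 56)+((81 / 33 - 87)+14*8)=26404386 / 961741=27.45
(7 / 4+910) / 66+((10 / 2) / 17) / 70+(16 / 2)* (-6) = -1073843 / 31416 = -34.18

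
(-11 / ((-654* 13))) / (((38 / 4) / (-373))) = -4103 / 80769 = -0.05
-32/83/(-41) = 32/3403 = 0.01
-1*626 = -626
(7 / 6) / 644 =1 / 552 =0.00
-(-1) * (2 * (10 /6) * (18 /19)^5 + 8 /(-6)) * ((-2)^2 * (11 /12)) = 98904124 /22284891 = 4.44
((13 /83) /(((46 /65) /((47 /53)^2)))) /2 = 1866605 /21449524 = 0.09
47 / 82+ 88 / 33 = 797 / 246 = 3.24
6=6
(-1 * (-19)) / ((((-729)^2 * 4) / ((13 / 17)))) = 0.00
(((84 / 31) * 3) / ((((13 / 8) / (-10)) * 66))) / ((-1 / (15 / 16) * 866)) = 1575 / 1919489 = 0.00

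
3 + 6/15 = 17/5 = 3.40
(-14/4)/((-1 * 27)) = 7/54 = 0.13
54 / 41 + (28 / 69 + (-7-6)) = -31903 / 2829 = -11.28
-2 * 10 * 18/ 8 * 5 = -225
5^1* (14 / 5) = 14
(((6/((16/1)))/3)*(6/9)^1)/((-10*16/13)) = -13/1920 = -0.01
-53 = -53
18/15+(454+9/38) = 86533/190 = 455.44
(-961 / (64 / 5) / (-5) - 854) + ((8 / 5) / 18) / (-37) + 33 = -85885951 / 106560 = -805.99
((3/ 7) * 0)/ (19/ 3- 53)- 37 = -37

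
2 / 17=0.12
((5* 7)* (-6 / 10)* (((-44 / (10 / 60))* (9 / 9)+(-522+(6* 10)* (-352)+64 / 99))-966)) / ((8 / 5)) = 9906155 / 33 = 300186.52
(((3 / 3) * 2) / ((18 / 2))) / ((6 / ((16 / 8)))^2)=0.02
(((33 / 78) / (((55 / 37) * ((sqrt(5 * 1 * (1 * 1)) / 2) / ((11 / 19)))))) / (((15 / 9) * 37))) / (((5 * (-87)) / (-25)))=11 * sqrt(5) / 179075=0.00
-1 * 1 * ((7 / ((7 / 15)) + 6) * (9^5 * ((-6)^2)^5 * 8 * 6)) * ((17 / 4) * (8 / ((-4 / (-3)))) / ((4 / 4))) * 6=-550651737558859776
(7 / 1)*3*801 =16821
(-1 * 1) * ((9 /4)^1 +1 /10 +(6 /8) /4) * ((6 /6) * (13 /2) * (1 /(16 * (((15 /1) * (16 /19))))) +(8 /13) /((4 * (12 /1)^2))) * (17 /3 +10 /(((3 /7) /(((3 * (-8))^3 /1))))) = 1955123417317 /71884800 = 27198.01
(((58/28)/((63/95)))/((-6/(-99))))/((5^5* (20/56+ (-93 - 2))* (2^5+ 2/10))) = -6061/1119956250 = -0.00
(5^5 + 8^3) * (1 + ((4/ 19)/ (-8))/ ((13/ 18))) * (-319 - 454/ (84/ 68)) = -137136722/ 57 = -2405907.40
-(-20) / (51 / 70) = 1400 / 51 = 27.45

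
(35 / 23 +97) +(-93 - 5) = 12 / 23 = 0.52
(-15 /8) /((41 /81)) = -1215 /328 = -3.70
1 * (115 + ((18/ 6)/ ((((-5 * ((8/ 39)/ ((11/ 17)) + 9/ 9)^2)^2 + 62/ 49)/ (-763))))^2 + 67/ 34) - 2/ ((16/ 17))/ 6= 13310137996629623883411176951171927/ 13147410665657293709141306205744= 1012.38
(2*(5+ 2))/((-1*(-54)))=7/27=0.26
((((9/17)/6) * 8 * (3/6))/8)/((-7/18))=-27/238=-0.11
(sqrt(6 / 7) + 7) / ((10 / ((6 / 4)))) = 3 * sqrt(42) / 140 + 21 / 20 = 1.19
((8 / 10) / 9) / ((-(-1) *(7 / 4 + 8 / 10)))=16 / 459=0.03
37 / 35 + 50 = 1787 / 35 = 51.06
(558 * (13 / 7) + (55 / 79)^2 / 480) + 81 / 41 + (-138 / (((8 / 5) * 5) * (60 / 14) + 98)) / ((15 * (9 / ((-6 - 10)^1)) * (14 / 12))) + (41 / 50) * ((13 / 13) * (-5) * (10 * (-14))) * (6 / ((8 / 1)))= 194903623861563 / 132689651360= 1468.87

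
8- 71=-63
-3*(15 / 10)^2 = -27 / 4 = -6.75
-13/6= -2.17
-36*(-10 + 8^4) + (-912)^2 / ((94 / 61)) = 18454680 / 47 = 392652.77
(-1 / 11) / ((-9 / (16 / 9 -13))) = -101 / 891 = -0.11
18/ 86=9/ 43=0.21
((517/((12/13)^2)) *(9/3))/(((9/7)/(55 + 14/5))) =176755579/2160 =81831.29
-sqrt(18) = -3 * sqrt(2) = -4.24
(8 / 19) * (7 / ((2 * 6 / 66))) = 308 / 19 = 16.21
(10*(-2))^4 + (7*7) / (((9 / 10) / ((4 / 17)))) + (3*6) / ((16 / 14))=97937479 / 612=160028.56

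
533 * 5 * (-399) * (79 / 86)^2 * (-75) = 497720530125 / 7396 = 67295907.26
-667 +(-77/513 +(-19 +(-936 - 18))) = -841397/513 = -1640.15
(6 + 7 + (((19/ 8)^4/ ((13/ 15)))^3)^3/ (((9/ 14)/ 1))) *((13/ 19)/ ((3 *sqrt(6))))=324195137247480366778438465407701092914831558182086109297 *sqrt(6)/ 45267077891876821287528451995747384343658496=17542830249495.55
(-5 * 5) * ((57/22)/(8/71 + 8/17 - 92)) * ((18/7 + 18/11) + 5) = 81297485/12461064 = 6.52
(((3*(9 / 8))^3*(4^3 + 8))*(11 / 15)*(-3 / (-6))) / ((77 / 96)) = 177147 / 140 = 1265.34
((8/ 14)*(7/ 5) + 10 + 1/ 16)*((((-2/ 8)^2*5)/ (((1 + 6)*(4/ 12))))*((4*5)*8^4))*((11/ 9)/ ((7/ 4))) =12235520/ 147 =83234.83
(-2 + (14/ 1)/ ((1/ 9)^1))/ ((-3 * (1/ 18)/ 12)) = -8928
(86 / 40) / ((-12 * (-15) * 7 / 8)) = 43 / 3150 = 0.01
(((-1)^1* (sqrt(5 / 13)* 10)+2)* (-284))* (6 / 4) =-852+4260* sqrt(65) / 13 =1789.94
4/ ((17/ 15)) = 60/ 17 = 3.53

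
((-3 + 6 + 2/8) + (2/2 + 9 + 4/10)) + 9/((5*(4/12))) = 381/20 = 19.05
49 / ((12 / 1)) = 49 / 12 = 4.08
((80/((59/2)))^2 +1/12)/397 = 310681/16583484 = 0.02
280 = 280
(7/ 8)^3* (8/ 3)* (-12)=-343/ 16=-21.44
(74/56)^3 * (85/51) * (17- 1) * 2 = 123.06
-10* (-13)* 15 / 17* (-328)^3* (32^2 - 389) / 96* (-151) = 68728296884000 / 17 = 4042840993176.47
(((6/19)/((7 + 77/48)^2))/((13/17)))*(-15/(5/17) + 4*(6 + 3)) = -3525120/42130543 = -0.08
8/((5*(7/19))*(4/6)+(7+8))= 456/925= 0.49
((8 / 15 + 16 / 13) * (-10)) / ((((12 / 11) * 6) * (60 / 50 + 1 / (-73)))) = -345290 / 151983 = -2.27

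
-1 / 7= -0.14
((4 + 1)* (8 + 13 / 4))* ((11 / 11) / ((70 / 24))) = 135 / 7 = 19.29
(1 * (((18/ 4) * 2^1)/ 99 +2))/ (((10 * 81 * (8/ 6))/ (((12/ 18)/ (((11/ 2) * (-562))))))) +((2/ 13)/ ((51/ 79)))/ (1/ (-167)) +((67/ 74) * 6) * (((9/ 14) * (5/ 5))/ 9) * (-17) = -146273089759627/ 3152816847180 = -46.39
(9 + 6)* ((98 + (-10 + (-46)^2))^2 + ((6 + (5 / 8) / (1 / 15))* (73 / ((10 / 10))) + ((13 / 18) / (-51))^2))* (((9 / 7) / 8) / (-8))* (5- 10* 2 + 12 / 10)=26907210024445 / 1331712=20204976.77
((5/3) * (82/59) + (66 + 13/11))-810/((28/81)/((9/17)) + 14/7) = -443994344/1882749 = -235.82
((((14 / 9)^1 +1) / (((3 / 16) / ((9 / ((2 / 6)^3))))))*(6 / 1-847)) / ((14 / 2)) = -2785392 / 7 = -397913.14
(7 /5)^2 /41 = 49 /1025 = 0.05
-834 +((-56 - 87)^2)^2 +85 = 418160852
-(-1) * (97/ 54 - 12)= -551/ 54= -10.20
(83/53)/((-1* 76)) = -83/4028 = -0.02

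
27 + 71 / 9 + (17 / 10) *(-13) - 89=-6859 / 90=-76.21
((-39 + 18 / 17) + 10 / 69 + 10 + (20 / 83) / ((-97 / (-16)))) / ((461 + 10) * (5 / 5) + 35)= -262127495 / 4778574438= -0.05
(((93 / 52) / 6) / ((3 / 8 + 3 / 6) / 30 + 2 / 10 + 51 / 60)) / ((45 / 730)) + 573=5833133 / 10101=577.48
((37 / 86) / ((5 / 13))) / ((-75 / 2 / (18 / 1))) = -2886 / 5375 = -0.54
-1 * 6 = -6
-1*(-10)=10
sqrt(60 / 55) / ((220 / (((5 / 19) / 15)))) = sqrt(33) / 68970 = 0.00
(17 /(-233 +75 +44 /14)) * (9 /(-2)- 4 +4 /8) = 238 /271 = 0.88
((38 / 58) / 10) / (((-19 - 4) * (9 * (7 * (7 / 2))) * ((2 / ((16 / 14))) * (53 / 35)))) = -76 / 15589791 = -0.00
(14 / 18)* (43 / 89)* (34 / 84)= 731 / 4806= 0.15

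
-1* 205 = -205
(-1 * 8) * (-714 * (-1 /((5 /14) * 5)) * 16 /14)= -91392 /25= -3655.68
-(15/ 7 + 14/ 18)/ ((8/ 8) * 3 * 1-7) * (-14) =-92/ 9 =-10.22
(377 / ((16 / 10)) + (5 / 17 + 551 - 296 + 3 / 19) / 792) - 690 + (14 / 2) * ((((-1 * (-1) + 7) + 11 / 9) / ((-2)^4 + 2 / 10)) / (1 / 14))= -398.26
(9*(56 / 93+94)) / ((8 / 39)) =514683 / 124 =4150.67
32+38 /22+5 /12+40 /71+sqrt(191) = sqrt(191)+325277 /9372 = 48.53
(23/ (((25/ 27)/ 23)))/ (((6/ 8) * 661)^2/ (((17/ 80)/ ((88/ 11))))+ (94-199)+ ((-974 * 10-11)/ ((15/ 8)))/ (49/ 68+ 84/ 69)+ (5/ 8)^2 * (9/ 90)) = 1755333504/ 28418804765665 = 0.00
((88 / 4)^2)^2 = 234256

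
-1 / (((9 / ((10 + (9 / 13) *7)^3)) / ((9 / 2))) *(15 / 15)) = -7189057 / 4394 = -1636.11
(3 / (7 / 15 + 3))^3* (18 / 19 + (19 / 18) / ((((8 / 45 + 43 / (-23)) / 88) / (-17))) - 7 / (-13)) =2167351718625 / 3577208128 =605.88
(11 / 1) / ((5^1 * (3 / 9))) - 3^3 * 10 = -1317 / 5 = -263.40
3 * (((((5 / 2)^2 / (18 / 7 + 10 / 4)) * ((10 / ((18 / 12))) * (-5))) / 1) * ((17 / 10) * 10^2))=-20950.70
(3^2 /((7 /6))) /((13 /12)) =648 /91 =7.12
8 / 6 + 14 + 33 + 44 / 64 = 2353 / 48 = 49.02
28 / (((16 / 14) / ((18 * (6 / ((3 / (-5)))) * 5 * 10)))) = -220500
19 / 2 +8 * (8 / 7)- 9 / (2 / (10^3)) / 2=-31239 / 14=-2231.36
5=5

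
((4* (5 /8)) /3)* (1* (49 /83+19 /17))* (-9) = -12.81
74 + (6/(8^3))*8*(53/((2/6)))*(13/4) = 122.45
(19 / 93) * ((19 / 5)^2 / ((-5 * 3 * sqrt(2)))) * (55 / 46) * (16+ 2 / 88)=-322373 * sqrt(2) / 171120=-2.66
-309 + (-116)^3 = -1561205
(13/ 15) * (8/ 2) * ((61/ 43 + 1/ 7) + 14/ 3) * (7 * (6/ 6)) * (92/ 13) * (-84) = -89844.49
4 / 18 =2 / 9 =0.22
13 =13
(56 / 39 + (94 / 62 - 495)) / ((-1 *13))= 594886 / 15717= 37.85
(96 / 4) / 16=3 / 2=1.50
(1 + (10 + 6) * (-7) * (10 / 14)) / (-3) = 79 / 3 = 26.33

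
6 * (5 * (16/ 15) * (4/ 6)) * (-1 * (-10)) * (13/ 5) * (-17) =-28288/ 3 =-9429.33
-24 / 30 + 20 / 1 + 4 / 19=1844 / 95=19.41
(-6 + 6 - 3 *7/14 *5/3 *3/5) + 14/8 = 1/4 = 0.25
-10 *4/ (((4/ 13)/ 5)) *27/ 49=-17550/ 49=-358.16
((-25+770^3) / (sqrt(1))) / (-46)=-456532975 / 46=-9924629.89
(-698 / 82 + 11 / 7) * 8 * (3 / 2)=-23904 / 287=-83.29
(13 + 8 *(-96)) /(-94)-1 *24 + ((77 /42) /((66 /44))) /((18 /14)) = -114343 /7614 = -15.02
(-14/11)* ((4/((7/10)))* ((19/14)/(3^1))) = -760/231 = -3.29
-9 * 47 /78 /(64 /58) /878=-4089 /730496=-0.01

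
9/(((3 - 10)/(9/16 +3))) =-513/112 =-4.58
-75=-75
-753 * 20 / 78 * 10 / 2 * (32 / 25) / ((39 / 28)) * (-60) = 8995840 / 169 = 53229.82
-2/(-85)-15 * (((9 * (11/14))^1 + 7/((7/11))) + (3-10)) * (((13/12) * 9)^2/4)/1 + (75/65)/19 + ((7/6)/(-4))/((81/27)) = -668208485239/169303680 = -3946.80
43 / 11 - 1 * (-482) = 485.91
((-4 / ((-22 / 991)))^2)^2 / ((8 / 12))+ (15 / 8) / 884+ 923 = 163699881563440319 / 103541152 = 1581012750.98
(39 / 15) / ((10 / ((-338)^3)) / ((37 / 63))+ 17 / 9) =83581024644 / 60721243045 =1.38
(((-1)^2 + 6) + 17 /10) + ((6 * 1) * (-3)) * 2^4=-2793 /10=-279.30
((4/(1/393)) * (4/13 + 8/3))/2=30392/13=2337.85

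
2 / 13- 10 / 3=-124 / 39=-3.18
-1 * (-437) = 437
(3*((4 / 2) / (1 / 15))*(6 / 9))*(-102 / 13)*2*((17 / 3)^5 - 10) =-1927700720 / 351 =-5492024.84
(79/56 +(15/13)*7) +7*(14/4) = 24743/728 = 33.99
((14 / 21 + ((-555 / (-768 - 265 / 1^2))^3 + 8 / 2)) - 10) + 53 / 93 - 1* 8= -1292534875844 / 102514173141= -12.61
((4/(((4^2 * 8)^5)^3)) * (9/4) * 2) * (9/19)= 81/385365782469381738054997774434304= 0.00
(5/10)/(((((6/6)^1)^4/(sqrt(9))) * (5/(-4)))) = -6/5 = -1.20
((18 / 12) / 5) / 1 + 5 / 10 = 4 / 5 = 0.80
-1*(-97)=97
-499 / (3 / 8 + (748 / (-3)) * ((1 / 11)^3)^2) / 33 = -58446872 / 1448915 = -40.34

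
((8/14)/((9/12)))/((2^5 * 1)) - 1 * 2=-1.98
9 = 9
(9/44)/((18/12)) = 3/22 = 0.14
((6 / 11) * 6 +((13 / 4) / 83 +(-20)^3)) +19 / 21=-7995.78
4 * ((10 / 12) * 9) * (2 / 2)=30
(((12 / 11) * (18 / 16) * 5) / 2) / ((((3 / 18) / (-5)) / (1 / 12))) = -675 / 88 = -7.67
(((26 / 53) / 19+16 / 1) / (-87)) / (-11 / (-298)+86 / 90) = -72136860 / 388662727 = -0.19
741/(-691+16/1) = -247/225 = -1.10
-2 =-2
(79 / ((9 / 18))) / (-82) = -79 / 41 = -1.93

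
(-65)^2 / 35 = 845 / 7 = 120.71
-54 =-54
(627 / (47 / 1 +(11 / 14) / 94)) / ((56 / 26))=127699 / 20621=6.19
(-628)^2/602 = 197192/301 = 655.12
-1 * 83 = -83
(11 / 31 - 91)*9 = -25290 / 31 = -815.81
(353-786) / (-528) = 433 / 528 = 0.82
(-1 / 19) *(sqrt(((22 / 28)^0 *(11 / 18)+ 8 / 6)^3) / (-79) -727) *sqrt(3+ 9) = sqrt(3) *(35 *sqrt(70)+ 6202764) / 81054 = 132.55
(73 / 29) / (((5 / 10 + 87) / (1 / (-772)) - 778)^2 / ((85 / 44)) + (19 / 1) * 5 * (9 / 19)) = 6205 / 5957281196109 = 0.00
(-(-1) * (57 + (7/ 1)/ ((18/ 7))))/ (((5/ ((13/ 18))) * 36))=2795/ 11664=0.24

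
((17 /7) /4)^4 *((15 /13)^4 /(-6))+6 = 209252863317 /35110380032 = 5.96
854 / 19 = 44.95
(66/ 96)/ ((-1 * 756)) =-11/ 12096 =-0.00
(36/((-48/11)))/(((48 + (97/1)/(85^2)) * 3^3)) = -79475/12488292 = -0.01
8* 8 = 64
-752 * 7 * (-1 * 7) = 36848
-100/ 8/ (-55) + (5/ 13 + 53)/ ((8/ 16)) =30601/ 286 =107.00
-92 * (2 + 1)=-276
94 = 94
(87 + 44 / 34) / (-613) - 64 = -668445 / 10421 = -64.14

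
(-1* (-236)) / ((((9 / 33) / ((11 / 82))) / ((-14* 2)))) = -399784 / 123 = -3250.28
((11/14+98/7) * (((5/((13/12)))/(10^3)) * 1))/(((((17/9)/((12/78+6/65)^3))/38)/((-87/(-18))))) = 1051149312/10621121875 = 0.10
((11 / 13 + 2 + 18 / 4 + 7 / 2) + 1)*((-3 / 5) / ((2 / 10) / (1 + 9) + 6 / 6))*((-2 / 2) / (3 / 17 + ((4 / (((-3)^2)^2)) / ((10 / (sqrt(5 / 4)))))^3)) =40775764329444375 / 1032632992757717 - 17391406725*sqrt(5) / 1032632992757717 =39.49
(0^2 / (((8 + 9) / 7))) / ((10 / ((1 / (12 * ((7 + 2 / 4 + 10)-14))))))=0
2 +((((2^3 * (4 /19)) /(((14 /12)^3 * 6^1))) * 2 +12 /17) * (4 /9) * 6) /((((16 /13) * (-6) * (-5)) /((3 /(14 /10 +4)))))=2.04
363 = 363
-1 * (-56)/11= 56/11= 5.09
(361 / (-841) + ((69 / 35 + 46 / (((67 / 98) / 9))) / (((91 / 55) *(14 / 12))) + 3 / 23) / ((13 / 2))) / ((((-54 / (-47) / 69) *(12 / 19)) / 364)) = 3220843098918827 / 1938224106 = 1661749.58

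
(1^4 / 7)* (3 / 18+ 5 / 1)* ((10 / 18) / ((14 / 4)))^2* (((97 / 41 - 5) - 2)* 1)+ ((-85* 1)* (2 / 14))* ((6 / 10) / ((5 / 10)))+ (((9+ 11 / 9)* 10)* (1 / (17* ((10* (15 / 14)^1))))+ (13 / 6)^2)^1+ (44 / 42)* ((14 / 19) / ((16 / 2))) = -205425442499 / 22075816140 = -9.31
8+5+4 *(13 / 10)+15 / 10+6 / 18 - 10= 10.03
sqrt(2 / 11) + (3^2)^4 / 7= sqrt(22) / 11 + 6561 / 7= 937.71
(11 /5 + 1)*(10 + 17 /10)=936 /25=37.44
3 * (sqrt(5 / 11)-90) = -270 + 3 * sqrt(55) / 11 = -267.98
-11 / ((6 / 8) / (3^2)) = -132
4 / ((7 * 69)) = 4 / 483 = 0.01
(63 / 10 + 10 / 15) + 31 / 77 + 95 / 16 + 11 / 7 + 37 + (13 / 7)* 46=2537429 / 18480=137.31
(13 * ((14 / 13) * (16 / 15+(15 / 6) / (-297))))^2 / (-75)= -2.93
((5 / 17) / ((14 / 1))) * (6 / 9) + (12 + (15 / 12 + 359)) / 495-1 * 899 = -211641889 / 235620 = -898.23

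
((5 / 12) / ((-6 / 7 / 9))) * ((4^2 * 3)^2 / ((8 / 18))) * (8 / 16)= -11340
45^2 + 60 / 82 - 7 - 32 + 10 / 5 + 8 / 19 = 1549550 / 779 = 1989.15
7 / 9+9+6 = 15.78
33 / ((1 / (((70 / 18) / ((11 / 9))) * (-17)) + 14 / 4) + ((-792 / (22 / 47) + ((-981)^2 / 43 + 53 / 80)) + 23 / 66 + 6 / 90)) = 445793040 / 279539896001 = 0.00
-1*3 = -3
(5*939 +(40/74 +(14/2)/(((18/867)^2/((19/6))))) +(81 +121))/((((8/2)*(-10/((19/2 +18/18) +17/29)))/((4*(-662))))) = 19161269218301/463536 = 41337176.01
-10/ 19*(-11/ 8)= 55/ 76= 0.72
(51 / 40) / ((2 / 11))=561 / 80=7.01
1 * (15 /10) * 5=15 /2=7.50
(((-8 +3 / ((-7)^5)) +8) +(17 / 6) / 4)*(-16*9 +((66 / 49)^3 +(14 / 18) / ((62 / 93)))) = -99.42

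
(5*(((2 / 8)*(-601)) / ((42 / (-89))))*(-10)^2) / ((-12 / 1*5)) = -1337225 / 504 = -2653.22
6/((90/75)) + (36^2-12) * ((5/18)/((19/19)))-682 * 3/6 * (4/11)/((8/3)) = 1891/6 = 315.17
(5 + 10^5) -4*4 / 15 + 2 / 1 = 1500089 / 15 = 100005.93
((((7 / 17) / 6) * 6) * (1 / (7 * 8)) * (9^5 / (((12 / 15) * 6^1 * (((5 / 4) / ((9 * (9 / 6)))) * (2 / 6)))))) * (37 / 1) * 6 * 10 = 6506244.60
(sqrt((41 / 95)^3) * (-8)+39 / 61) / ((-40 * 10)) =-39 / 24400+41 * sqrt(3895) / 451250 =0.00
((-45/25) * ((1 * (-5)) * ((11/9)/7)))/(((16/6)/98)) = 231/4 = 57.75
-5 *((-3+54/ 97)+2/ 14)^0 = -5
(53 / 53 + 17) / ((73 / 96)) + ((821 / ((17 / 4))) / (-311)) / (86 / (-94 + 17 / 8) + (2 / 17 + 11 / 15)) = 747467724 / 24133289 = 30.97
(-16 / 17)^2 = 256 / 289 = 0.89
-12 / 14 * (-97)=582 / 7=83.14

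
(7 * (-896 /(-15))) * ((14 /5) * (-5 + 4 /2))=-87808 /25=-3512.32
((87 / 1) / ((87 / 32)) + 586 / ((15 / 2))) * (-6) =-3304 / 5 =-660.80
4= 4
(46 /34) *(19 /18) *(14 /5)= 4.00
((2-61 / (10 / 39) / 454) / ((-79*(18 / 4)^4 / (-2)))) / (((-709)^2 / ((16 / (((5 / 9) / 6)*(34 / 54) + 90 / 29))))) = 49748224 / 54230125940752725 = 0.00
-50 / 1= -50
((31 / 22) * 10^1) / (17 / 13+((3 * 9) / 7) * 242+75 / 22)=0.02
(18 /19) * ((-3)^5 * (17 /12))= -12393 /38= -326.13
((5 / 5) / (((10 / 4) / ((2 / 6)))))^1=0.13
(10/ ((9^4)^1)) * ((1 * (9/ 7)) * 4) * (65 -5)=800/ 1701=0.47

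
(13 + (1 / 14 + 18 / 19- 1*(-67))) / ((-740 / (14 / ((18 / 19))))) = -21551 / 13320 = -1.62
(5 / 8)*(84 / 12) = 35 / 8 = 4.38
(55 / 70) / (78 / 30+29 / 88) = 2420 / 9023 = 0.27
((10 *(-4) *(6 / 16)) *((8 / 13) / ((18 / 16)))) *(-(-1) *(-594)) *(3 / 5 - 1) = -1949.54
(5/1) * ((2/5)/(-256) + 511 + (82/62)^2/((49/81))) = 2569.45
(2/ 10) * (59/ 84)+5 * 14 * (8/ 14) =16859/ 420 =40.14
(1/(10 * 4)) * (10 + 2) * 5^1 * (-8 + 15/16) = -339/32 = -10.59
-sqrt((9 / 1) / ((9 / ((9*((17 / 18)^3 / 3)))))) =-17*sqrt(102) / 108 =-1.59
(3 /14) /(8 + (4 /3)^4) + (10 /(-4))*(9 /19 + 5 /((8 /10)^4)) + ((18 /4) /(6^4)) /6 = -6582282695 /207760896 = -31.68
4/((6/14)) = 28/3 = 9.33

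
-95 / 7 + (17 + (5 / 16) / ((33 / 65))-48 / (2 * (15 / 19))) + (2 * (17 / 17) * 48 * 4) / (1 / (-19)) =-135317137 / 18480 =-7322.36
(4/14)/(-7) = -2/49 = -0.04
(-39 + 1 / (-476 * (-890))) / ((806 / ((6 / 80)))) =-49565877 / 13658153600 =-0.00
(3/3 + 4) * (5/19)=1.32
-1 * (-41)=41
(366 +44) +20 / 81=33230 / 81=410.25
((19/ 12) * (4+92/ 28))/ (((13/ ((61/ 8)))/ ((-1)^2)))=19703/ 2912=6.77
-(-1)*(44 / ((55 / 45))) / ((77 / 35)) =180 / 11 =16.36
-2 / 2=-1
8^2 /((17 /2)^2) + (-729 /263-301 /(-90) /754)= -9705056473 /5157835020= -1.88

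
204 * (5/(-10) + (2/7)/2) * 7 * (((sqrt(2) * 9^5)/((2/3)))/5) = -9034497 * sqrt(2) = -12776708.19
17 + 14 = 31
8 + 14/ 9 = 86/ 9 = 9.56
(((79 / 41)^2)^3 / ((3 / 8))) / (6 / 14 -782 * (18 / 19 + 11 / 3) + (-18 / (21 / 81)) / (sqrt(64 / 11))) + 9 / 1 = 14329970498369354976 * sqrt(11) / 157475641398858767453485 + 1411323696981421001178901 / 157475641398858767453485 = 8.96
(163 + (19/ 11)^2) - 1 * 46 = 14518/ 121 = 119.98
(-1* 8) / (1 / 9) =-72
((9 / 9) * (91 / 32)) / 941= 91 / 30112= 0.00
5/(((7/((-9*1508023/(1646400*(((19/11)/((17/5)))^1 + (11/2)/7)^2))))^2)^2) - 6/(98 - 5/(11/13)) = 1.16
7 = 7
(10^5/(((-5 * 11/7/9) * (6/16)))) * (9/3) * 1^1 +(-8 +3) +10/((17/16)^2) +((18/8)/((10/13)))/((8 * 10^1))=-9321944380057/10172800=-916359.74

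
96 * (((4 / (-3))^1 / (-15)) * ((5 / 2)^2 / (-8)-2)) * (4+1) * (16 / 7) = -5696 / 21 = -271.24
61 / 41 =1.49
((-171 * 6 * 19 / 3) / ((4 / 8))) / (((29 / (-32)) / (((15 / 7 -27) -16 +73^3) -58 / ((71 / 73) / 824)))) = 70240544168832 / 14413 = 4873415955.65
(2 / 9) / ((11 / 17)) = 34 / 99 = 0.34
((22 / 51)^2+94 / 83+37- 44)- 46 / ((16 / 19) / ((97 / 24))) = -3128851789 / 13816512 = -226.46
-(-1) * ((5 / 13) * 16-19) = -167 / 13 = -12.85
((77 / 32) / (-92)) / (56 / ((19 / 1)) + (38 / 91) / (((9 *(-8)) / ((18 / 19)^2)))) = -133133 / 14976128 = -0.01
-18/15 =-6/5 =-1.20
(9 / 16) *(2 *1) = 1.12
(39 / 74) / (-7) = -39 / 518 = -0.08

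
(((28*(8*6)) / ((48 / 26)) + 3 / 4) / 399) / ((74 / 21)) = 2915 / 5624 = 0.52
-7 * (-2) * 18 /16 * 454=14301 /2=7150.50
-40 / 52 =-10 / 13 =-0.77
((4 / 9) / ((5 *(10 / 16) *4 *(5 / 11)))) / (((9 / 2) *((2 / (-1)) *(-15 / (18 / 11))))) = 16 / 16875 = 0.00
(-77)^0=1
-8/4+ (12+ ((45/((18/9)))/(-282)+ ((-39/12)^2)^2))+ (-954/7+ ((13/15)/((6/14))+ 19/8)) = -39423931/3790080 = -10.40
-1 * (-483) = 483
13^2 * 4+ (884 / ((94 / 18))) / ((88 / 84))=837.58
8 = 8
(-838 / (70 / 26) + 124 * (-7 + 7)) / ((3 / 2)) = -21788 / 105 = -207.50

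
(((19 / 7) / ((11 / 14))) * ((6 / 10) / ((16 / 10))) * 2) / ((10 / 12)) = 171 / 55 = 3.11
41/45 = 0.91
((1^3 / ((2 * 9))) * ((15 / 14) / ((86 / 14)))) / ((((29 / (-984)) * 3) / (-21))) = 2870 / 1247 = 2.30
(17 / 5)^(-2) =25 / 289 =0.09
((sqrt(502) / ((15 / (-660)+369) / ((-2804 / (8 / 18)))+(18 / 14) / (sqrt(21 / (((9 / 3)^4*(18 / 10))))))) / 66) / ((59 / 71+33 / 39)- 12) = -25459858783359*sqrt(52710) / 601975418914428241- 18015077564575*sqrt(502) / 2407901675657712964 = -0.01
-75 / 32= -2.34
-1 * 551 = -551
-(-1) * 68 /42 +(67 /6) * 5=2413 /42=57.45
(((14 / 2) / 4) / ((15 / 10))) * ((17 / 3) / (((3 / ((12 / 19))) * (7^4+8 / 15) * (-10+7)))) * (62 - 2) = -1400 / 120783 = -0.01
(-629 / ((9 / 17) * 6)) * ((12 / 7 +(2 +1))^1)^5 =-15499065087 / 33614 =-461089.58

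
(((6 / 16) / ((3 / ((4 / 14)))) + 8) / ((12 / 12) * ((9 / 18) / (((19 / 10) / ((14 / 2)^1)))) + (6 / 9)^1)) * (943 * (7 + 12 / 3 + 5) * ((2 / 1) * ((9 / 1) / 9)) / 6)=16125300 / 1001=16109.19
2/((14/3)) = 0.43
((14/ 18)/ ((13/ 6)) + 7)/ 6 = 1.23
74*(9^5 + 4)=4369922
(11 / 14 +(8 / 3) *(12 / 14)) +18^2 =4579 / 14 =327.07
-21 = -21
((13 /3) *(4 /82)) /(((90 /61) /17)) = 2.44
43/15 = 2.87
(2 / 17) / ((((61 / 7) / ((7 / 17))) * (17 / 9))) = 882 / 299693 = 0.00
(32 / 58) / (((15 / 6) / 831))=26592 / 145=183.39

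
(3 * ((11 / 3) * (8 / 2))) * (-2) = -88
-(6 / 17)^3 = -0.04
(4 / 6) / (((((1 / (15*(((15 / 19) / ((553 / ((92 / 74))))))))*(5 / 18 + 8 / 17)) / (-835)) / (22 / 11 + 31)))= -58179627000 / 89025811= -653.51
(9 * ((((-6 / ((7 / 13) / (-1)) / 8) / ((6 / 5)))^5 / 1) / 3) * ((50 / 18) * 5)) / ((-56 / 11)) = -17.24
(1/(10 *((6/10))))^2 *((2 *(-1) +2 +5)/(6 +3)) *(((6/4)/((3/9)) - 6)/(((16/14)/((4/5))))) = -7/432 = -0.02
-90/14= -45/7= -6.43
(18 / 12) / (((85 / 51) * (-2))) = -9 / 20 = -0.45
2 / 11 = 0.18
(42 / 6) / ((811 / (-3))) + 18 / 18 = 790 / 811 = 0.97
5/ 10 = 1/ 2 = 0.50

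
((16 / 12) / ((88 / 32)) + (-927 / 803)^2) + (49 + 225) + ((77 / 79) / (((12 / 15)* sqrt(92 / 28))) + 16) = 385* sqrt(161) / 7268 + 564499721 / 1934427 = 292.49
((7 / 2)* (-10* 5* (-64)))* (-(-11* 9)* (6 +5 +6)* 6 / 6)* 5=94248000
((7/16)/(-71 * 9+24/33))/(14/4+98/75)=-825/5785304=-0.00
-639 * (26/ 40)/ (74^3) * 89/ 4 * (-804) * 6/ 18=6.11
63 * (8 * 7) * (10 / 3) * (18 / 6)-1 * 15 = 35265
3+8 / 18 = 31 / 9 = 3.44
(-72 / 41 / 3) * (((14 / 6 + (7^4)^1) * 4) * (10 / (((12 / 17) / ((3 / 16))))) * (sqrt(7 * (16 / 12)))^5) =-960948800 * sqrt(21) / 1107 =-3977977.07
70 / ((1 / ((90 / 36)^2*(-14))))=-6125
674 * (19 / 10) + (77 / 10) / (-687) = 1759529 / 1374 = 1280.59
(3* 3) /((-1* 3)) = -3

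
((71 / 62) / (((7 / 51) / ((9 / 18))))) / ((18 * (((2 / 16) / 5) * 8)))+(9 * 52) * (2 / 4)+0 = 1224707 / 5208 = 235.16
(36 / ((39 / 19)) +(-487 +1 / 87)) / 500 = -132737 / 141375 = -0.94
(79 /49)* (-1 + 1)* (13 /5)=0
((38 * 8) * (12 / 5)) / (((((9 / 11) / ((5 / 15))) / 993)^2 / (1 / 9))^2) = 213705790919363776 / 885735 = 241275088959.30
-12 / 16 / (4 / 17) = -51 / 16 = -3.19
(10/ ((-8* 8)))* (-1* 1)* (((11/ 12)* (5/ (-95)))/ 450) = -11/ 656640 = -0.00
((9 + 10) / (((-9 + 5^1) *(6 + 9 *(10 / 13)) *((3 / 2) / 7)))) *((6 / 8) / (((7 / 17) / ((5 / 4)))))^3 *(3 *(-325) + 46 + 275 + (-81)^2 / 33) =2278518591375 / 247267328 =9214.80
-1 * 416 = -416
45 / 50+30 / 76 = 123 / 95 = 1.29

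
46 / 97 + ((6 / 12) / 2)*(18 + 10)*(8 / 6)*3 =2762 / 97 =28.47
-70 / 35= -2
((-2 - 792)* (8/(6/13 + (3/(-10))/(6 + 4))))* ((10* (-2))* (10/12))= 412880000/1683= 245323.83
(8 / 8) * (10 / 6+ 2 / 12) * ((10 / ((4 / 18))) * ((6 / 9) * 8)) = 440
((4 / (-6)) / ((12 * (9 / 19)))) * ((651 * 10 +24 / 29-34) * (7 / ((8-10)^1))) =6245281 / 2349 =2658.70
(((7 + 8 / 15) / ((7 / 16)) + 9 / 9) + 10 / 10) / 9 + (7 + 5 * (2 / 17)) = 156211 / 16065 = 9.72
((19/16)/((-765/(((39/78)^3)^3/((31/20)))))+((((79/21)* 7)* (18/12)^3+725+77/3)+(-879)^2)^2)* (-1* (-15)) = 9685691049172314795/1079296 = 8974082225054.40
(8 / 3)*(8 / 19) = 64 / 57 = 1.12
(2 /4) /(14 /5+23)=5 /258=0.02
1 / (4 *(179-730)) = -1 / 2204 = -0.00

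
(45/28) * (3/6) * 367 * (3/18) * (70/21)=9175/56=163.84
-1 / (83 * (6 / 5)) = -5 / 498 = -0.01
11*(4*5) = 220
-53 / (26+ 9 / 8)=-424 / 217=-1.95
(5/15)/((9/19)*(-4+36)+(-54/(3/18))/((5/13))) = -95/235764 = -0.00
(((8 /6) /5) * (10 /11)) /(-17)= -8 /561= -0.01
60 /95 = 0.63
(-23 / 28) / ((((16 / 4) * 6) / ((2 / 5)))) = -23 / 1680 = -0.01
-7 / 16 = -0.44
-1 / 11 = -0.09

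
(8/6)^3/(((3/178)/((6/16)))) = 1424/27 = 52.74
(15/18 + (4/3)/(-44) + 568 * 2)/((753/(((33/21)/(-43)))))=-75029/1359918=-0.06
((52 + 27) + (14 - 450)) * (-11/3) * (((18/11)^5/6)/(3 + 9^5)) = 446148/10292623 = 0.04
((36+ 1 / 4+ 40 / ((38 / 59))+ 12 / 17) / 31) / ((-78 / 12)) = -127987 / 260338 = -0.49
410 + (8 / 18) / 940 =867151 / 2115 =410.00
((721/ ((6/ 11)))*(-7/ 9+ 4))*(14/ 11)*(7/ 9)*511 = 523540451/ 243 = 2154487.45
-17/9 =-1.89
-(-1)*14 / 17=14 / 17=0.82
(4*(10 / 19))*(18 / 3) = 240 / 19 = 12.63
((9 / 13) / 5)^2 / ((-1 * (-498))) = 27 / 701350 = 0.00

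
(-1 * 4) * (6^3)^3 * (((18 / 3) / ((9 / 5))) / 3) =-44789760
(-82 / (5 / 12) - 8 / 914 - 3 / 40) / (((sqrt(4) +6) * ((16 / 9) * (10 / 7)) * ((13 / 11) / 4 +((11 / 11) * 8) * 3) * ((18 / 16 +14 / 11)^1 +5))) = -261289941 / 4846247360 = -0.05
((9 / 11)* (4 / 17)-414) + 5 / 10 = -154577 / 374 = -413.31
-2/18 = -1/9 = -0.11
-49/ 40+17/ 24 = -31/ 60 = -0.52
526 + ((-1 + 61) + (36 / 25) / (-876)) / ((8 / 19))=9760043 / 14600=668.50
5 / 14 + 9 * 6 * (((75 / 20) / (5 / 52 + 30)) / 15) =17653 / 21910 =0.81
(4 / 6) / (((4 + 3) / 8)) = 16 / 21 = 0.76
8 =8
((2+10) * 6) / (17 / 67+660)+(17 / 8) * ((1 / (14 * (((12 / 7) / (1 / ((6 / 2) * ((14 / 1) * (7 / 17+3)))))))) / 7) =15806483309 / 144831230208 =0.11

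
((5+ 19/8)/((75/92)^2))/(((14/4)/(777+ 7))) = 2485.78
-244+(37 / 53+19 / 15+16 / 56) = -1345336 / 5565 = -241.75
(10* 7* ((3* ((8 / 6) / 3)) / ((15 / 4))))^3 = 11239424 / 729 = 15417.59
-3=-3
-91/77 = -13/11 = -1.18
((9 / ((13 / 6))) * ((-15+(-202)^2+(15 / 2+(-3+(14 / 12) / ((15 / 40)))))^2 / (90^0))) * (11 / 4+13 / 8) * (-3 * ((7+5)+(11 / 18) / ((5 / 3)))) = -1400442032693837 / 1248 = -1122149064658.52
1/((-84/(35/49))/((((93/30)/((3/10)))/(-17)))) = 155/29988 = 0.01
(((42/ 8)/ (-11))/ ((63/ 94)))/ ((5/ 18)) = -141/ 55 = -2.56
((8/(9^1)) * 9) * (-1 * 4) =-32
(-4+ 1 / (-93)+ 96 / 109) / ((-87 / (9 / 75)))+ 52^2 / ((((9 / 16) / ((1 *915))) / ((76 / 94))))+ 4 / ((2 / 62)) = 1228432923661363 / 345418275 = 3556363.44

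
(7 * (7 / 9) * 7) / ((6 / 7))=2401 / 54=44.46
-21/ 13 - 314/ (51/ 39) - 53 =-294.73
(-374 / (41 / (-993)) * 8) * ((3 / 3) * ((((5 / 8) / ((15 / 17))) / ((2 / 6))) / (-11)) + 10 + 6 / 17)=30185214 / 41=736224.73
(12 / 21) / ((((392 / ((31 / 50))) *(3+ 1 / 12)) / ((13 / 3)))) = 403 / 317275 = 0.00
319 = 319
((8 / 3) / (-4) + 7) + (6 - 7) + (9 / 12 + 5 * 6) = 433 / 12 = 36.08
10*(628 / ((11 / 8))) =50240 / 11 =4567.27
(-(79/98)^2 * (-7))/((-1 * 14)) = -6241/19208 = -0.32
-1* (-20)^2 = -400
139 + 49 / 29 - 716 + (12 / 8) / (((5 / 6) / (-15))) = -17467 / 29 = -602.31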